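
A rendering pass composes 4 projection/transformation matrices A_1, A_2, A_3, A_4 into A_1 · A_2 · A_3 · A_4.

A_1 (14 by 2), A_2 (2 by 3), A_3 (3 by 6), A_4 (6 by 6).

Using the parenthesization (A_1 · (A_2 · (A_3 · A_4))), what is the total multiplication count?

312

(A_3 · A_4): 3×6 by 6×6 → 3×6, cost 3·6·6 = 108
(A_2 · (A_3 · A_4)): 2×3 by 3×6 → 2×6, cost 2·3·6 = 36; cumulative 144
(A_1 · (A_2 · (A_3 · A_4))): 14×2 by 2×6 → 14×6, cost 14·2·6 = 168; cumulative 312
Total: 312 scalar multiplications.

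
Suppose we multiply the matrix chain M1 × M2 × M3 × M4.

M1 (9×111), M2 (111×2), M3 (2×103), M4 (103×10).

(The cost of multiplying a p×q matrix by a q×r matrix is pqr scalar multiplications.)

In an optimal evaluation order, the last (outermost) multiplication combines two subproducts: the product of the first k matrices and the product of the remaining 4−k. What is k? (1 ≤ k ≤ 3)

Adjacent pairs: M1M2 = 9·111·2 = 1998; M2M3 = 111·2·103 = 22866; M3M4 = 2·103·10 = 2060.
Length 3: M1..M3: k=1: 0+22866+9·111·103=125763; k=2: 1998+0+9·2·103=3852 → min 3852 | M2..M4: k=2: 0+2060+111·2·10=4280; k=3: 22866+0+111·103·10=137196 → min 4280.
Top-level splits: k=1: (M1..M1)·(M2..M4) → 0+4280+9·111·10 = 14270; k=2: (M1..M2)·(M3..M4) → 1998+2060+9·2·10 = 4238; k=3: (M1..M3)·(M4..M4) → 3852+0+9·103·10 = 13122.
Best split is after M2, i.e. k = 2.

2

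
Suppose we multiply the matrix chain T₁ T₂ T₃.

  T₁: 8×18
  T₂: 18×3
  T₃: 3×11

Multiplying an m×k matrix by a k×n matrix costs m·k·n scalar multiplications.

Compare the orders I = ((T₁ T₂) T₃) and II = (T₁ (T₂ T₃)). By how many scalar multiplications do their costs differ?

Order I = ((T₁ T₂) T₃): (T₁ T₂): 8×18 by 18×3 → 8×3, cost 8·18·3 = 432; ((T₁ T₂) T₃): 8×3 by 3×11 → 8×11, cost 8·3·11 = 264; cumulative 696. Total 696.
Order II = (T₁ (T₂ T₃)): (T₂ T₃): 18×3 by 3×11 → 18×11, cost 18·3·11 = 594; (T₁ (T₂ T₃)): 8×18 by 18×11 → 8×11, cost 8·18·11 = 1584; cumulative 2178. Total 2178.
Difference: |696 − 2178| = 1482.

1482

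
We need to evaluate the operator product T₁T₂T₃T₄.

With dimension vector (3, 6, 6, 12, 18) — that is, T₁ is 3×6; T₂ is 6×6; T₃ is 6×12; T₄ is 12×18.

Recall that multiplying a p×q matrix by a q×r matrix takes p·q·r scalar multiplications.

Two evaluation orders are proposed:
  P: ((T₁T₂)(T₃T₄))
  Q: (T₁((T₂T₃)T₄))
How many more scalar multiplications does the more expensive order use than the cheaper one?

324

Order P = ((T₁T₂)(T₃T₄)): (T₁T₂): 3×6 by 6×6 → 3×6, cost 3·6·6 = 108; (T₃T₄): 6×12 by 12×18 → 6×18, cost 6·12·18 = 1296; ((T₁T₂)(T₃T₄)): 3×6 by 6×18 → 3×18, cost 3·6·18 = 324; cumulative 1728. Total 1728.
Order Q = (T₁((T₂T₃)T₄)): (T₂T₃): 6×6 by 6×12 → 6×12, cost 6·6·12 = 432; ((T₂T₃)T₄): 6×12 by 12×18 → 6×18, cost 6·12·18 = 1296; cumulative 1728; (T₁((T₂T₃)T₄)): 3×6 by 6×18 → 3×18, cost 3·6·18 = 324; cumulative 2052. Total 2052.
Difference: |1728 − 2052| = 324.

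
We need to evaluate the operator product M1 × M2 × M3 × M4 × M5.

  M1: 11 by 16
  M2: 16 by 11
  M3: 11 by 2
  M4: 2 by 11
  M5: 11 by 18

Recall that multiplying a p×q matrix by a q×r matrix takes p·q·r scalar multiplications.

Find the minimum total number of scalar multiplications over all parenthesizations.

Adjacent pairs: M1M2 = 11·16·11 = 1936; M2M3 = 16·11·2 = 352; M3M4 = 11·2·11 = 242; M4M5 = 2·11·18 = 396.
Length 3: M1..M3: k=1: 0+352+11·16·2=704; k=2: 1936+0+11·11·2=2178 → min 704 | M2..M4: k=2: 0+242+16·11·11=2178; k=3: 352+0+16·2·11=704 → min 704 | M3..M5: k=3: 0+396+11·2·18=792; k=4: 242+0+11·11·18=2420 → min 792.
Length 4: M1..M4: k=1: 0+704+11·16·11=2640; k=2: 1936+242+11·11·11=3509; k=3: 704+0+11·2·11=946 → min 946 | M2..M5: k=2: 0+792+16·11·18=3960; k=3: 352+396+16·2·18=1324; k=4: 704+0+16·11·18=3872 → min 1324.
Length 5: M1..M5: k=1: 0+1324+11·16·18=4492; k=2: 1936+792+11·11·18=4906; k=3: 704+396+11·2·18=1496; k=4: 946+0+11·11·18=3124 → min 1496.
Optimal order: ((M1 × (M2 × M3)) × (M4 × M5)) with cost 1496.

1496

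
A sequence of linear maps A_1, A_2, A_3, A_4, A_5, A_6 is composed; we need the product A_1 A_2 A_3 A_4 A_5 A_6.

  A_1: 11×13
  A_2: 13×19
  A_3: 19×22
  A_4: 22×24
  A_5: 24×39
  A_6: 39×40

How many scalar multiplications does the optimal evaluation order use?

Adjacent pairs: A_1A_2 = 11·13·19 = 2717; A_2A_3 = 13·19·22 = 5434; A_3A_4 = 19·22·24 = 10032; A_4A_5 = 22·24·39 = 20592; A_5A_6 = 24·39·40 = 37440.
Length 3: A_1..A_3: k=1: 0+5434+11·13·22=8580; k=2: 2717+0+11·19·22=7315 → min 7315 | A_2..A_4: k=2: 0+10032+13·19·24=15960; k=3: 5434+0+13·22·24=12298 → min 12298 | A_3..A_5: k=3: 0+20592+19·22·39=36894; k=4: 10032+0+19·24·39=27816 → min 27816 | A_4..A_6: k=4: 0+37440+22·24·40=58560; k=5: 20592+0+22·39·40=54912 → min 54912.
Length 4: A_1..A_4: k=1: 0+12298+11·13·24=15730; k=2: 2717+10032+11·19·24=17765; k=3: 7315+0+11·22·24=13123 → min 13123 | A_2..A_5: k=2: 0+27816+13·19·39=37449; k=3: 5434+20592+13·22·39=37180; k=4: 12298+0+13·24·39=24466 → min 24466 | A_3..A_6: k=3: 0+54912+19·22·40=71632; k=4: 10032+37440+19·24·40=65712; k=5: 27816+0+19·39·40=57456 → min 57456.
Length 5: A_1..A_5: k=1: 0+24466+11·13·39=30043; k=2: 2717+27816+11·19·39=38684; k=3: 7315+20592+11·22·39=37345; k=4: 13123+0+11·24·39=23419 → min 23419 | A_2..A_6: k=2: 0+57456+13·19·40=67336; k=3: 5434+54912+13·22·40=71786; k=4: 12298+37440+13·24·40=62218; k=5: 24466+0+13·39·40=44746 → min 44746.
Length 6: A_1..A_6: k=1: 0+44746+11·13·40=50466; k=2: 2717+57456+11·19·40=68533; k=3: 7315+54912+11·22·40=71907; k=4: 13123+37440+11·24·40=61123; k=5: 23419+0+11·39·40=40579 → min 40579.
Optimal order: (((((A_1 A_2) A_3) A_4) A_5) A_6) with cost 40579.

40579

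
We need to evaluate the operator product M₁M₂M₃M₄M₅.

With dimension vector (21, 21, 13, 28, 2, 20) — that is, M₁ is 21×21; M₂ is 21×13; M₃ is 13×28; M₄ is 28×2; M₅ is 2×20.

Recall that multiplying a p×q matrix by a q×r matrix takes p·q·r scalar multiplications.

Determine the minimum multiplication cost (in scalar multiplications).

Adjacent pairs: M₁M₂ = 21·21·13 = 5733; M₂M₃ = 21·13·28 = 7644; M₃M₄ = 13·28·2 = 728; M₄M₅ = 28·2·20 = 1120.
Length 3: M₁..M₃: k=1: 0+7644+21·21·28=19992; k=2: 5733+0+21·13·28=13377 → min 13377 | M₂..M₄: k=2: 0+728+21·13·2=1274; k=3: 7644+0+21·28·2=8820 → min 1274 | M₃..M₅: k=3: 0+1120+13·28·20=8400; k=4: 728+0+13·2·20=1248 → min 1248.
Length 4: M₁..M₄: k=1: 0+1274+21·21·2=2156; k=2: 5733+728+21·13·2=7007; k=3: 13377+0+21·28·2=14553 → min 2156 | M₂..M₅: k=2: 0+1248+21·13·20=6708; k=3: 7644+1120+21·28·20=20524; k=4: 1274+0+21·2·20=2114 → min 2114.
Length 5: M₁..M₅: k=1: 0+2114+21·21·20=10934; k=2: 5733+1248+21·13·20=12441; k=3: 13377+1120+21·28·20=26257; k=4: 2156+0+21·2·20=2996 → min 2996.
Optimal order: ((M₁(M₂(M₃M₄)))M₅) with cost 2996.

2996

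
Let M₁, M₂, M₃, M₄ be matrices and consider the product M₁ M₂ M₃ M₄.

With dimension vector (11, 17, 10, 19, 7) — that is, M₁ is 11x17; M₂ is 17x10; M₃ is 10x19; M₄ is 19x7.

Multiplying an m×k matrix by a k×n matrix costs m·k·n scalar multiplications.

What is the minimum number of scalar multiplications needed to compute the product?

Adjacent pairs: M₁M₂ = 11·17·10 = 1870; M₂M₃ = 17·10·19 = 3230; M₃M₄ = 10·19·7 = 1330.
Length 3: M₁..M₃: k=1: 0+3230+11·17·19=6783; k=2: 1870+0+11·10·19=3960 → min 3960 | M₂..M₄: k=2: 0+1330+17·10·7=2520; k=3: 3230+0+17·19·7=5491 → min 2520.
Length 4: M₁..M₄: k=1: 0+2520+11·17·7=3829; k=2: 1870+1330+11·10·7=3970; k=3: 3960+0+11·19·7=5423 → min 3829.
Optimal order: (M₁ (M₂ (M₃ M₄))) with cost 3829.

3829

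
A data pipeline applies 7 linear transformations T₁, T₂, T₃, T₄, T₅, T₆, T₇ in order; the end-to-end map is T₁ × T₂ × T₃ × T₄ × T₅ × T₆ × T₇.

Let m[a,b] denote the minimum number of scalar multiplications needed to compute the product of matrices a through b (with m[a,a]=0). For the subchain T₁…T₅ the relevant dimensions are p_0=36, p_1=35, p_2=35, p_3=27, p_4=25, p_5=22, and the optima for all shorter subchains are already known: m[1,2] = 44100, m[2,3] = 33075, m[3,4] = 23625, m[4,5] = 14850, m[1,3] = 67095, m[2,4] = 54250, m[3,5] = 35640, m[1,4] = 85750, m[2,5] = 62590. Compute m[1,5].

90310

m[1,5] = min over k∈[1,4] of m[1,k]+m[k+1,5]+p_{0}·p_k·p_{5}.
k=1: 0 + 62590 + 36·35·22 = 90310; k=2: 44100 + 35640 + 36·35·22 = 107460; k=3: 67095 + 14850 + 36·27·22 = 103329; k=4: 85750 + 0 + 36·25·22 = 105550.
Minimum: 90310 at k=1.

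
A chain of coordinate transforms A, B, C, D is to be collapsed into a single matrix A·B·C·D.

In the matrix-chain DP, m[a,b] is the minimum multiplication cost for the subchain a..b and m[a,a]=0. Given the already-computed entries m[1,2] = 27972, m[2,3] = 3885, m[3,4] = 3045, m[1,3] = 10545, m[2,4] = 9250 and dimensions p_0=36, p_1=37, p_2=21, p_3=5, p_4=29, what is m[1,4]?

15765

m[1,4] = min over k∈[1,3] of m[1,k]+m[k+1,4]+p_{0}·p_k·p_{4}.
k=1: 0 + 9250 + 36·37·29 = 47878; k=2: 27972 + 3045 + 36·21·29 = 52941; k=3: 10545 + 0 + 36·5·29 = 15765.
Minimum: 15765 at k=3.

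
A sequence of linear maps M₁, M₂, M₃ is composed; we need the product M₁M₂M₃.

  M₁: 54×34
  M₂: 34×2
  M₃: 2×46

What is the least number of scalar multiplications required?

8640

Order (M₁(M₂M₃)): (M₂M₃): 34×2 by 2×46 → 34×46, cost 34·2·46 = 3128; (M₁(M₂M₃)): 54×34 by 34×46 → 54×46, cost 54·34·46 = 84456; cumulative 87584. Total 87584.
Order ((M₁M₂)M₃): (M₁M₂): 54×34 by 34×2 → 54×2, cost 54·34·2 = 3672; ((M₁M₂)M₃): 54×2 by 2×46 → 54×46, cost 54·2·46 = 4968; cumulative 8640. Total 8640.
Minimum: 8640.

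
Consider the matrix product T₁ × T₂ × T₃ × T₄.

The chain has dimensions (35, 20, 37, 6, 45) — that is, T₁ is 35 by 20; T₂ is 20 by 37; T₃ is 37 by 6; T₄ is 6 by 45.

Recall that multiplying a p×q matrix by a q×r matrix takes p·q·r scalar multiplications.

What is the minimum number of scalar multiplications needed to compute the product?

18090

Adjacent pairs: T₁T₂ = 35·20·37 = 25900; T₂T₃ = 20·37·6 = 4440; T₃T₄ = 37·6·45 = 9990.
Length 3: T₁..T₃: k=1: 0+4440+35·20·6=8640; k=2: 25900+0+35·37·6=33670 → min 8640 | T₂..T₄: k=2: 0+9990+20·37·45=43290; k=3: 4440+0+20·6·45=9840 → min 9840.
Length 4: T₁..T₄: k=1: 0+9840+35·20·45=41340; k=2: 25900+9990+35·37·45=94165; k=3: 8640+0+35·6·45=18090 → min 18090.
Optimal order: ((T₁ × (T₂ × T₃)) × T₄) with cost 18090.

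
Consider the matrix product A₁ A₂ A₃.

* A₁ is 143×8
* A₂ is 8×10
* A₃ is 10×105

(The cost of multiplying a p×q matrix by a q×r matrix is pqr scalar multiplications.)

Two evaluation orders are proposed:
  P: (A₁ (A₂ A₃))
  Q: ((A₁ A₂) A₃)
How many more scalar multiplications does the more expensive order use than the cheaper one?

Order P = (A₁ (A₂ A₃)): (A₂ A₃): 8×10 by 10×105 → 8×105, cost 8·10·105 = 8400; (A₁ (A₂ A₃)): 143×8 by 8×105 → 143×105, cost 143·8·105 = 120120; cumulative 128520. Total 128520.
Order Q = ((A₁ A₂) A₃): (A₁ A₂): 143×8 by 8×10 → 143×10, cost 143·8·10 = 11440; ((A₁ A₂) A₃): 143×10 by 10×105 → 143×105, cost 143·10·105 = 150150; cumulative 161590. Total 161590.
Difference: |128520 − 161590| = 33070.

33070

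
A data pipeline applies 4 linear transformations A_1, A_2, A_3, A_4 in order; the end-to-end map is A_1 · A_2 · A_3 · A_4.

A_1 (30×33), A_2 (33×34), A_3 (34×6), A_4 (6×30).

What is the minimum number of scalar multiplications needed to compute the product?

Adjacent pairs: A_1A_2 = 30·33·34 = 33660; A_2A_3 = 33·34·6 = 6732; A_3A_4 = 34·6·30 = 6120.
Length 3: A_1..A_3: k=1: 0+6732+30·33·6=12672; k=2: 33660+0+30·34·6=39780 → min 12672 | A_2..A_4: k=2: 0+6120+33·34·30=39780; k=3: 6732+0+33·6·30=12672 → min 12672.
Length 4: A_1..A_4: k=1: 0+12672+30·33·30=42372; k=2: 33660+6120+30·34·30=70380; k=3: 12672+0+30·6·30=18072 → min 18072.
Optimal order: ((A_1 · (A_2 · A_3)) · A_4) with cost 18072.

18072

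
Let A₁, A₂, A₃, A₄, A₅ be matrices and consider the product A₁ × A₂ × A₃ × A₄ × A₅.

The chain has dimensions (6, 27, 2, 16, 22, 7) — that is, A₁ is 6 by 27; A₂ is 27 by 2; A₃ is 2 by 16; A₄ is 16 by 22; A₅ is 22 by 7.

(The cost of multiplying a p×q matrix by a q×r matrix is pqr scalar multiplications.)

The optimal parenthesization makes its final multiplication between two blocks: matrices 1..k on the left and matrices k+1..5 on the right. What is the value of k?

Adjacent pairs: A₁A₂ = 6·27·2 = 324; A₂A₃ = 27·2·16 = 864; A₃A₄ = 2·16·22 = 704; A₄A₅ = 16·22·7 = 2464.
Length 3: A₁..A₃: k=1: 0+864+6·27·16=3456; k=2: 324+0+6·2·16=516 → min 516 | A₂..A₄: k=2: 0+704+27·2·22=1892; k=3: 864+0+27·16·22=10368 → min 1892 | A₃..A₅: k=3: 0+2464+2·16·7=2688; k=4: 704+0+2·22·7=1012 → min 1012.
Length 4: A₁..A₄: k=1: 0+1892+6·27·22=5456; k=2: 324+704+6·2·22=1292; k=3: 516+0+6·16·22=2628 → min 1292 | A₂..A₅: k=2: 0+1012+27·2·7=1390; k=3: 864+2464+27·16·7=6352; k=4: 1892+0+27·22·7=6050 → min 1390.
Top-level splits: k=1: (A₁..A₁)·(A₂..A₅) → 0+1390+6·27·7 = 2524; k=2: (A₁..A₂)·(A₃..A₅) → 324+1012+6·2·7 = 1420; k=3: (A₁..A₃)·(A₄..A₅) → 516+2464+6·16·7 = 3652; k=4: (A₁..A₄)·(A₅..A₅) → 1292+0+6·22·7 = 2216.
Best split is after A₂, i.e. k = 2.

2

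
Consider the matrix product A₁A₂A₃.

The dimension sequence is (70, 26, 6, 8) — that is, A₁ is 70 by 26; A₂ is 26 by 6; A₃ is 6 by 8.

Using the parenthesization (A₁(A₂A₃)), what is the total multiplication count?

(A₂A₃): 26×6 by 6×8 → 26×8, cost 26·6·8 = 1248
(A₁(A₂A₃)): 70×26 by 26×8 → 70×8, cost 70·26·8 = 14560; cumulative 15808
Total: 15808 scalar multiplications.

15808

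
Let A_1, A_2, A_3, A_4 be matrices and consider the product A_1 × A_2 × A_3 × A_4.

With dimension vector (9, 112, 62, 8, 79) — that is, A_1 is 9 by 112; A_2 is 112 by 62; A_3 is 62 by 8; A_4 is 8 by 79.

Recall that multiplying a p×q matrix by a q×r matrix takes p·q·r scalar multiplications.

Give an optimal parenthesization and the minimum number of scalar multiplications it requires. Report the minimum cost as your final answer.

69304

Adjacent pairs: A_1A_2 = 9·112·62 = 62496; A_2A_3 = 112·62·8 = 55552; A_3A_4 = 62·8·79 = 39184.
Length 3: A_1..A_3: k=1: 0+55552+9·112·8=63616; k=2: 62496+0+9·62·8=66960 → min 63616 | A_2..A_4: k=2: 0+39184+112·62·79=587760; k=3: 55552+0+112·8·79=126336 → min 126336.
Length 4: A_1..A_4: k=1: 0+126336+9·112·79=205968; k=2: 62496+39184+9·62·79=145762; k=3: 63616+0+9·8·79=69304 → min 69304.
Optimal parenthesization: ((A_1 × (A_2 × A_3)) × A_4) with cost 69304.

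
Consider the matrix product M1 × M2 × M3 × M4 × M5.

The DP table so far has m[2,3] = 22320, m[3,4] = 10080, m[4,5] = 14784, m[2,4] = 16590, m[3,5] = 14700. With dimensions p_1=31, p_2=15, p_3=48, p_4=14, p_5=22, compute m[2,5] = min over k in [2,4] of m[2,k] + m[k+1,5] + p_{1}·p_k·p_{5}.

m[2,5] = min over k∈[2,4] of m[2,k]+m[k+1,5]+p_{1}·p_k·p_{5}.
k=2: 0 + 14700 + 31·15·22 = 24930; k=3: 22320 + 14784 + 31·48·22 = 69840; k=4: 16590 + 0 + 31·14·22 = 26138.
Minimum: 24930 at k=2.

24930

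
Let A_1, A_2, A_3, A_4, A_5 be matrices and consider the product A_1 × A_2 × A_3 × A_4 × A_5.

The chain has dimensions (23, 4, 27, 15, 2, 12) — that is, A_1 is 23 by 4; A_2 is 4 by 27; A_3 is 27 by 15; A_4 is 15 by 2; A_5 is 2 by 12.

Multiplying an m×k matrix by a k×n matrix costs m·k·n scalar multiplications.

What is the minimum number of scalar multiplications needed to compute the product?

1762

Adjacent pairs: A_1A_2 = 23·4·27 = 2484; A_2A_3 = 4·27·15 = 1620; A_3A_4 = 27·15·2 = 810; A_4A_5 = 15·2·12 = 360.
Length 3: A_1..A_3: k=1: 0+1620+23·4·15=3000; k=2: 2484+0+23·27·15=11799 → min 3000 | A_2..A_4: k=2: 0+810+4·27·2=1026; k=3: 1620+0+4·15·2=1740 → min 1026 | A_3..A_5: k=3: 0+360+27·15·12=5220; k=4: 810+0+27·2·12=1458 → min 1458.
Length 4: A_1..A_4: k=1: 0+1026+23·4·2=1210; k=2: 2484+810+23·27·2=4536; k=3: 3000+0+23·15·2=3690 → min 1210 | A_2..A_5: k=2: 0+1458+4·27·12=2754; k=3: 1620+360+4·15·12=2700; k=4: 1026+0+4·2·12=1122 → min 1122.
Length 5: A_1..A_5: k=1: 0+1122+23·4·12=2226; k=2: 2484+1458+23·27·12=11394; k=3: 3000+360+23·15·12=7500; k=4: 1210+0+23·2·12=1762 → min 1762.
Optimal order: ((A_1 × (A_2 × (A_3 × A_4))) × A_5) with cost 1762.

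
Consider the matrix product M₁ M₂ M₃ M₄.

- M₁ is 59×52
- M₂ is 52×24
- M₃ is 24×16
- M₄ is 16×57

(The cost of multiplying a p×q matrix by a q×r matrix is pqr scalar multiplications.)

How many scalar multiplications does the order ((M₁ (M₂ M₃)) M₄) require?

122864

(M₂ M₃): 52×24 by 24×16 → 52×16, cost 52·24·16 = 19968
(M₁ (M₂ M₃)): 59×52 by 52×16 → 59×16, cost 59·52·16 = 49088; cumulative 69056
((M₁ (M₂ M₃)) M₄): 59×16 by 16×57 → 59×57, cost 59·16·57 = 53808; cumulative 122864
Total: 122864 scalar multiplications.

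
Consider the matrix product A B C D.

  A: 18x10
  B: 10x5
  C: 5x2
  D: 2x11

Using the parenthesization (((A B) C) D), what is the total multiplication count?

1476

(A B): 18×10 by 10×5 → 18×5, cost 18·10·5 = 900
((A B) C): 18×5 by 5×2 → 18×2, cost 18·5·2 = 180; cumulative 1080
(((A B) C) D): 18×2 by 2×11 → 18×11, cost 18·2·11 = 396; cumulative 1476
Total: 1476 scalar multiplications.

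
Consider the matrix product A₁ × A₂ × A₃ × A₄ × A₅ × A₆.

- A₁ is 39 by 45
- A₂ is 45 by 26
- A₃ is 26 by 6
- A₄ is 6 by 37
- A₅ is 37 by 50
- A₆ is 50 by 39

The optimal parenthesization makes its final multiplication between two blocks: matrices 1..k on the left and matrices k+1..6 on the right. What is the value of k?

Adjacent pairs: A₁A₂ = 39·45·26 = 45630; A₂A₃ = 45·26·6 = 7020; A₃A₄ = 26·6·37 = 5772; A₄A₅ = 6·37·50 = 11100; A₅A₆ = 37·50·39 = 72150.
Length 3: A₁..A₃: k=1: 0+7020+39·45·6=17550; k=2: 45630+0+39·26·6=51714 → min 17550 | A₂..A₄: k=2: 0+5772+45·26·37=49062; k=3: 7020+0+45·6·37=17010 → min 17010 | A₃..A₅: k=3: 0+11100+26·6·50=18900; k=4: 5772+0+26·37·50=53872 → min 18900 | A₄..A₆: k=4: 0+72150+6·37·39=80808; k=5: 11100+0+6·50·39=22800 → min 22800.
Length 4: A₁..A₄: k=1: 0+17010+39·45·37=81945; k=2: 45630+5772+39·26·37=88920; k=3: 17550+0+39·6·37=26208 → min 26208 | A₂..A₅: k=2: 0+18900+45·26·50=77400; k=3: 7020+11100+45·6·50=31620; k=4: 17010+0+45·37·50=100260 → min 31620 | A₃..A₆: k=3: 0+22800+26·6·39=28884; k=4: 5772+72150+26·37·39=115440; k=5: 18900+0+26·50·39=69600 → min 28884.
Length 5: A₁..A₅: k=1: 0+31620+39·45·50=119370; k=2: 45630+18900+39·26·50=115230; k=3: 17550+11100+39·6·50=40350; k=4: 26208+0+39·37·50=98358 → min 40350 | A₂..A₆: k=2: 0+28884+45·26·39=74514; k=3: 7020+22800+45·6·39=40350; k=4: 17010+72150+45·37·39=154095; k=5: 31620+0+45·50·39=119370 → min 40350.
Top-level splits: k=1: (A₁..A₁)·(A₂..A₆) → 0+40350+39·45·39 = 108795; k=2: (A₁..A₂)·(A₃..A₆) → 45630+28884+39·26·39 = 114060; k=3: (A₁..A₃)·(A₄..A₆) → 17550+22800+39·6·39 = 49476; k=4: (A₁..A₄)·(A₅..A₆) → 26208+72150+39·37·39 = 154635; k=5: (A₁..A₅)·(A₆..A₆) → 40350+0+39·50·39 = 116400.
Best split is after A₃, i.e. k = 3.

3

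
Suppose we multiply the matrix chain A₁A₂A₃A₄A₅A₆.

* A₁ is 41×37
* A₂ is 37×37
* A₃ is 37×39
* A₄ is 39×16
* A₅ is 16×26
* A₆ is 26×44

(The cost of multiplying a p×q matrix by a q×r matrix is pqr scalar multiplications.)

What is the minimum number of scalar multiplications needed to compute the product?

116432

Adjacent pairs: A₁A₂ = 41·37·37 = 56129; A₂A₃ = 37·37·39 = 53391; A₃A₄ = 37·39·16 = 23088; A₄A₅ = 39·16·26 = 16224; A₅A₆ = 16·26·44 = 18304.
Length 3: A₁..A₃: k=1: 0+53391+41·37·39=112554; k=2: 56129+0+41·37·39=115292 → min 112554 | A₂..A₄: k=2: 0+23088+37·37·16=44992; k=3: 53391+0+37·39·16=76479 → min 44992 | A₃..A₅: k=3: 0+16224+37·39·26=53742; k=4: 23088+0+37·16·26=38480 → min 38480 | A₄..A₆: k=4: 0+18304+39·16·44=45760; k=5: 16224+0+39·26·44=60840 → min 45760.
Length 4: A₁..A₄: k=1: 0+44992+41·37·16=69264; k=2: 56129+23088+41·37·16=103489; k=3: 112554+0+41·39·16=138138 → min 69264 | A₂..A₅: k=2: 0+38480+37·37·26=74074; k=3: 53391+16224+37·39·26=107133; k=4: 44992+0+37·16·26=60384 → min 60384 | A₃..A₆: k=3: 0+45760+37·39·44=109252; k=4: 23088+18304+37·16·44=67440; k=5: 38480+0+37·26·44=80808 → min 67440.
Length 5: A₁..A₅: k=1: 0+60384+41·37·26=99826; k=2: 56129+38480+41·37·26=134051; k=3: 112554+16224+41·39·26=170352; k=4: 69264+0+41·16·26=86320 → min 86320 | A₂..A₆: k=2: 0+67440+37·37·44=127676; k=3: 53391+45760+37·39·44=162643; k=4: 44992+18304+37·16·44=89344; k=5: 60384+0+37·26·44=102712 → min 89344.
Length 6: A₁..A₆: k=1: 0+89344+41·37·44=156092; k=2: 56129+67440+41·37·44=190317; k=3: 112554+45760+41·39·44=228670; k=4: 69264+18304+41·16·44=116432; k=5: 86320+0+41·26·44=133224 → min 116432.
Optimal order: ((A₁(A₂(A₃A₄)))(A₅A₆)) with cost 116432.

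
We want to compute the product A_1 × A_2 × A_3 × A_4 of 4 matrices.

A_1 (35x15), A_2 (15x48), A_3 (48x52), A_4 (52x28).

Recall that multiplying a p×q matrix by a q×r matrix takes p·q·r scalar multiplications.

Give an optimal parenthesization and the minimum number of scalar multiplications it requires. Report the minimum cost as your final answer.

73980

Adjacent pairs: A_1A_2 = 35·15·48 = 25200; A_2A_3 = 15·48·52 = 37440; A_3A_4 = 48·52·28 = 69888.
Length 3: A_1..A_3: k=1: 0+37440+35·15·52=64740; k=2: 25200+0+35·48·52=112560 → min 64740 | A_2..A_4: k=2: 0+69888+15·48·28=90048; k=3: 37440+0+15·52·28=59280 → min 59280.
Length 4: A_1..A_4: k=1: 0+59280+35·15·28=73980; k=2: 25200+69888+35·48·28=142128; k=3: 64740+0+35·52·28=115700 → min 73980.
Optimal parenthesization: (A_1 × ((A_2 × A_3) × A_4)) with cost 73980.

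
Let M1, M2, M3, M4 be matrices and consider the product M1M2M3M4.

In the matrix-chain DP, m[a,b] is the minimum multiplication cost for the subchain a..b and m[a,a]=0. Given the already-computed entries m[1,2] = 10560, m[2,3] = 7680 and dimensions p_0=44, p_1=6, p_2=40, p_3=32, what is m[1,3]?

16128

m[1,3] = min over k∈[1,2] of m[1,k]+m[k+1,3]+p_{0}·p_k·p_{3}.
k=1: 0 + 7680 + 44·6·32 = 16128; k=2: 10560 + 0 + 44·40·32 = 66880.
Minimum: 16128 at k=1.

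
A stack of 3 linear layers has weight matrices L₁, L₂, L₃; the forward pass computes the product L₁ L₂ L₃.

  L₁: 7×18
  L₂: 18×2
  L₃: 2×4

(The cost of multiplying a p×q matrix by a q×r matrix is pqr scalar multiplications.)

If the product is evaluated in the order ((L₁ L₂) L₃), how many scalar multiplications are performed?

(L₁ L₂): 7×18 by 18×2 → 7×2, cost 7·18·2 = 252
((L₁ L₂) L₃): 7×2 by 2×4 → 7×4, cost 7·2·4 = 56; cumulative 308
Total: 308 scalar multiplications.

308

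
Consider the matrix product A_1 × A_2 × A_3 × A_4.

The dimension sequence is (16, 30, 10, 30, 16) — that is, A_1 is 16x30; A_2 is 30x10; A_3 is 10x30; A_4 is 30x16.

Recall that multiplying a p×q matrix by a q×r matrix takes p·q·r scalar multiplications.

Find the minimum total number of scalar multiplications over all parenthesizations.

12160

Adjacent pairs: A_1A_2 = 16·30·10 = 4800; A_2A_3 = 30·10·30 = 9000; A_3A_4 = 10·30·16 = 4800.
Length 3: A_1..A_3: k=1: 0+9000+16·30·30=23400; k=2: 4800+0+16·10·30=9600 → min 9600 | A_2..A_4: k=2: 0+4800+30·10·16=9600; k=3: 9000+0+30·30·16=23400 → min 9600.
Length 4: A_1..A_4: k=1: 0+9600+16·30·16=17280; k=2: 4800+4800+16·10·16=12160; k=3: 9600+0+16·30·16=17280 → min 12160.
Optimal order: ((A_1 × A_2) × (A_3 × A_4)) with cost 12160.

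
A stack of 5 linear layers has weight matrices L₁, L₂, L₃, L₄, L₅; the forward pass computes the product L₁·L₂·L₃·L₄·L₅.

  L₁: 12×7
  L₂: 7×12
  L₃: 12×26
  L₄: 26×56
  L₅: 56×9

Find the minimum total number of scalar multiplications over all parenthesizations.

16660

Adjacent pairs: L₁L₂ = 12·7·12 = 1008; L₂L₃ = 7·12·26 = 2184; L₃L₄ = 12·26·56 = 17472; L₄L₅ = 26·56·9 = 13104.
Length 3: L₁..L₃: k=1: 0+2184+12·7·26=4368; k=2: 1008+0+12·12·26=4752 → min 4368 | L₂..L₄: k=2: 0+17472+7·12·56=22176; k=3: 2184+0+7·26·56=12376 → min 12376 | L₃..L₅: k=3: 0+13104+12·26·9=15912; k=4: 17472+0+12·56·9=23520 → min 15912.
Length 4: L₁..L₄: k=1: 0+12376+12·7·56=17080; k=2: 1008+17472+12·12·56=26544; k=3: 4368+0+12·26·56=21840 → min 17080 | L₂..L₅: k=2: 0+15912+7·12·9=16668; k=3: 2184+13104+7·26·9=16926; k=4: 12376+0+7·56·9=15904 → min 15904.
Length 5: L₁..L₅: k=1: 0+15904+12·7·9=16660; k=2: 1008+15912+12·12·9=18216; k=3: 4368+13104+12·26·9=20280; k=4: 17080+0+12·56·9=23128 → min 16660.
Optimal order: (L₁·(((L₂·L₃)·L₄)·L₅)) with cost 16660.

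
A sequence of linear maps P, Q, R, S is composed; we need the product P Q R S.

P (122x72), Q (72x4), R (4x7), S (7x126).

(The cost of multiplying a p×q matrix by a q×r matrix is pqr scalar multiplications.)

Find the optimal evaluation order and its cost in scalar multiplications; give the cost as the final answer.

100152

Adjacent pairs: PQ = 122·72·4 = 35136; QR = 72·4·7 = 2016; RS = 4·7·126 = 3528.
Length 3: P..R: k=1: 0+2016+122·72·7=63504; k=2: 35136+0+122·4·7=38552 → min 38552 | Q..S: k=2: 0+3528+72·4·126=39816; k=3: 2016+0+72·7·126=65520 → min 39816.
Length 4: P..S: k=1: 0+39816+122·72·126=1146600; k=2: 35136+3528+122·4·126=100152; k=3: 38552+0+122·7·126=146156 → min 100152.
Optimal parenthesization: ((P Q) (R S)) with cost 100152.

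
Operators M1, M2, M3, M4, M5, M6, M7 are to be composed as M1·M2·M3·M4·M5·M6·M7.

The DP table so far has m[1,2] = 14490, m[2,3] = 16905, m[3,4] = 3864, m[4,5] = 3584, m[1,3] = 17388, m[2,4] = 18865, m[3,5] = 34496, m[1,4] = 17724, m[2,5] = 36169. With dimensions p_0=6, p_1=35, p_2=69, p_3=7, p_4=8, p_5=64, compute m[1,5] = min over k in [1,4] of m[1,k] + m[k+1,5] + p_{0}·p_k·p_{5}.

20796

m[1,5] = min over k∈[1,4] of m[1,k]+m[k+1,5]+p_{0}·p_k·p_{5}.
k=1: 0 + 36169 + 6·35·64 = 49609; k=2: 14490 + 34496 + 6·69·64 = 75482; k=3: 17388 + 3584 + 6·7·64 = 23660; k=4: 17724 + 0 + 6·8·64 = 20796.
Minimum: 20796 at k=4.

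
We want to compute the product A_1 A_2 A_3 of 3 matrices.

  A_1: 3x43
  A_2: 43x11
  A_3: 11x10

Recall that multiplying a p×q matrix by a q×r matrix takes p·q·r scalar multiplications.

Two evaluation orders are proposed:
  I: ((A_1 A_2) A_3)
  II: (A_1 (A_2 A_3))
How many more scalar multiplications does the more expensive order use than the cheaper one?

4271

Order I = ((A_1 A_2) A_3): (A_1 A_2): 3×43 by 43×11 → 3×11, cost 3·43·11 = 1419; ((A_1 A_2) A_3): 3×11 by 11×10 → 3×10, cost 3·11·10 = 330; cumulative 1749. Total 1749.
Order II = (A_1 (A_2 A_3)): (A_2 A_3): 43×11 by 11×10 → 43×10, cost 43·11·10 = 4730; (A_1 (A_2 A_3)): 3×43 by 43×10 → 3×10, cost 3·43·10 = 1290; cumulative 6020. Total 6020.
Difference: |1749 − 6020| = 4271.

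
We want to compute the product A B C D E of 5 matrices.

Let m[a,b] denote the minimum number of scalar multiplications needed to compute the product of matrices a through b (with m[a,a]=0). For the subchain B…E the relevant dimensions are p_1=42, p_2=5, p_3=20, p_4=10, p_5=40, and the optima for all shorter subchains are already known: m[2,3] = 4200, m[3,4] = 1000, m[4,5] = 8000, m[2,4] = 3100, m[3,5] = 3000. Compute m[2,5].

11400

m[2,5] = min over k∈[2,4] of m[2,k]+m[k+1,5]+p_{1}·p_k·p_{5}.
k=2: 0 + 3000 + 42·5·40 = 11400; k=3: 4200 + 8000 + 42·20·40 = 45800; k=4: 3100 + 0 + 42·10·40 = 19900.
Minimum: 11400 at k=2.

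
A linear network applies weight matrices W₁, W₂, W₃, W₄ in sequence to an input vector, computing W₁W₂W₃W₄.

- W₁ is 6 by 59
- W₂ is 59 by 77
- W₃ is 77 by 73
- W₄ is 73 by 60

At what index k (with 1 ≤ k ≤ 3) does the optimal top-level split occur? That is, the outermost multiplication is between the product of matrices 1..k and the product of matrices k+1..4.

3

Adjacent pairs: W₁W₂ = 6·59·77 = 27258; W₂W₃ = 59·77·73 = 331639; W₃W₄ = 77·73·60 = 337260.
Length 3: W₁..W₃: k=1: 0+331639+6·59·73=357481; k=2: 27258+0+6·77·73=60984 → min 60984 | W₂..W₄: k=2: 0+337260+59·77·60=609840; k=3: 331639+0+59·73·60=590059 → min 590059.
Top-level splits: k=1: (W₁..W₁)·(W₂..W₄) → 0+590059+6·59·60 = 611299; k=2: (W₁..W₂)·(W₃..W₄) → 27258+337260+6·77·60 = 392238; k=3: (W₁..W₃)·(W₄..W₄) → 60984+0+6·73·60 = 87264.
Best split is after W₃, i.e. k = 3.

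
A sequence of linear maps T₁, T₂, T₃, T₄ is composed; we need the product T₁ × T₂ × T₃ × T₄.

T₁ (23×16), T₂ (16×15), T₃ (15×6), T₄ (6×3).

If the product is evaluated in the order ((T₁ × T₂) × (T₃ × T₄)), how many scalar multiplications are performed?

(T₁ × T₂): 23×16 by 16×15 → 23×15, cost 23·16·15 = 5520
(T₃ × T₄): 15×6 by 6×3 → 15×3, cost 15·6·3 = 270
((T₁ × T₂) × (T₃ × T₄)): 23×15 by 15×3 → 23×3, cost 23·15·3 = 1035; cumulative 6825
Total: 6825 scalar multiplications.

6825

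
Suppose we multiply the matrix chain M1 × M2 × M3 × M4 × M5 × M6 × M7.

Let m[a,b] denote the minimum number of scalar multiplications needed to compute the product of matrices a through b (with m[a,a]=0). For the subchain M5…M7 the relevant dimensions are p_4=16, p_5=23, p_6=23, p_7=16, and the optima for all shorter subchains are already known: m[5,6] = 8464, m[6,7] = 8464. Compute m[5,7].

14352

m[5,7] = min over k∈[5,6] of m[5,k]+m[k+1,7]+p_{4}·p_k·p_{7}.
k=5: 0 + 8464 + 16·23·16 = 14352; k=6: 8464 + 0 + 16·23·16 = 14352.
Minimum: 14352 at k=5.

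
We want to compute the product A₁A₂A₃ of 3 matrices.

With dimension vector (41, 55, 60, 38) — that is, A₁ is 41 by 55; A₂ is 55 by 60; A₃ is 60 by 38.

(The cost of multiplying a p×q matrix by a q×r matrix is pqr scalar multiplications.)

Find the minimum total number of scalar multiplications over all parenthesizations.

Order (A₁(A₂A₃)): (A₂A₃): 55×60 by 60×38 → 55×38, cost 55·60·38 = 125400; (A₁(A₂A₃)): 41×55 by 55×38 → 41×38, cost 41·55·38 = 85690; cumulative 211090. Total 211090.
Order ((A₁A₂)A₃): (A₁A₂): 41×55 by 55×60 → 41×60, cost 41·55·60 = 135300; ((A₁A₂)A₃): 41×60 by 60×38 → 41×38, cost 41·60·38 = 93480; cumulative 228780. Total 228780.
Minimum: 211090.

211090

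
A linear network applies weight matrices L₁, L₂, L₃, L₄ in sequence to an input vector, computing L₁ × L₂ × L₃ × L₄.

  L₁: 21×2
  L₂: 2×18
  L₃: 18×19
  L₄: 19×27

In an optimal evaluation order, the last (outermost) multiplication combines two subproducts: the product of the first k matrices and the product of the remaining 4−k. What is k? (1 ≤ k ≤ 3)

Adjacent pairs: L₁L₂ = 21·2·18 = 756; L₂L₃ = 2·18·19 = 684; L₃L₄ = 18·19·27 = 9234.
Length 3: L₁..L₃: k=1: 0+684+21·2·19=1482; k=2: 756+0+21·18·19=7938 → min 1482 | L₂..L₄: k=2: 0+9234+2·18·27=10206; k=3: 684+0+2·19·27=1710 → min 1710.
Top-level splits: k=1: (L₁..L₁)·(L₂..L₄) → 0+1710+21·2·27 = 2844; k=2: (L₁..L₂)·(L₃..L₄) → 756+9234+21·18·27 = 20196; k=3: (L₁..L₃)·(L₄..L₄) → 1482+0+21·19·27 = 12255.
Best split is after L₁, i.e. k = 1.

1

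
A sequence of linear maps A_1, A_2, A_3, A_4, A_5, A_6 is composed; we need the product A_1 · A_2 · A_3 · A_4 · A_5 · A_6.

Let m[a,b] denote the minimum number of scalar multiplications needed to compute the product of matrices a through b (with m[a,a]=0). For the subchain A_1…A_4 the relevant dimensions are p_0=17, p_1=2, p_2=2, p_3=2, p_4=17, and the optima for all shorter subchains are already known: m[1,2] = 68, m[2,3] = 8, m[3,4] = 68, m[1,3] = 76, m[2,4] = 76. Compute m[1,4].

654

m[1,4] = min over k∈[1,3] of m[1,k]+m[k+1,4]+p_{0}·p_k·p_{4}.
k=1: 0 + 76 + 17·2·17 = 654; k=2: 68 + 68 + 17·2·17 = 714; k=3: 76 + 0 + 17·2·17 = 654.
Minimum: 654 at k=1.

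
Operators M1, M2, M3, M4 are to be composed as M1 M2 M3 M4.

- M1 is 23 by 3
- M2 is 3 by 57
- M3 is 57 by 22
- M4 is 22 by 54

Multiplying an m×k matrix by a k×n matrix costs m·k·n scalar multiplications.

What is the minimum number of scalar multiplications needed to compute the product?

11052

Adjacent pairs: M1M2 = 23·3·57 = 3933; M2M3 = 3·57·22 = 3762; M3M4 = 57·22·54 = 67716.
Length 3: M1..M3: k=1: 0+3762+23·3·22=5280; k=2: 3933+0+23·57·22=32775 → min 5280 | M2..M4: k=2: 0+67716+3·57·54=76950; k=3: 3762+0+3·22·54=7326 → min 7326.
Length 4: M1..M4: k=1: 0+7326+23·3·54=11052; k=2: 3933+67716+23·57·54=142443; k=3: 5280+0+23·22·54=32604 → min 11052.
Optimal order: (M1 ((M2 M3) M4)) with cost 11052.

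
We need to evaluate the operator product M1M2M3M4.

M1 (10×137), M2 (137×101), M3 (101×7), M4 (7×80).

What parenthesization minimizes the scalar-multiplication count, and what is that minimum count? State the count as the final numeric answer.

Adjacent pairs: M1M2 = 10·137·101 = 138370; M2M3 = 137·101·7 = 96859; M3M4 = 101·7·80 = 56560.
Length 3: M1..M3: k=1: 0+96859+10·137·7=106449; k=2: 138370+0+10·101·7=145440 → min 106449 | M2..M4: k=2: 0+56560+137·101·80=1163520; k=3: 96859+0+137·7·80=173579 → min 173579.
Length 4: M1..M4: k=1: 0+173579+10·137·80=283179; k=2: 138370+56560+10·101·80=275730; k=3: 106449+0+10·7·80=112049 → min 112049.
Optimal parenthesization: ((M1(M2M3))M4) with cost 112049.

112049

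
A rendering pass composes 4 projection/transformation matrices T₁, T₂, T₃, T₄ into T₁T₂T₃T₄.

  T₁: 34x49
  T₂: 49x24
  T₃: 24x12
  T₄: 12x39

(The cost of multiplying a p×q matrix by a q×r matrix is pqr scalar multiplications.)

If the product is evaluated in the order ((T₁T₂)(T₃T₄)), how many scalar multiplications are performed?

83040

(T₁T₂): 34×49 by 49×24 → 34×24, cost 34·49·24 = 39984
(T₃T₄): 24×12 by 12×39 → 24×39, cost 24·12·39 = 11232
((T₁T₂)(T₃T₄)): 34×24 by 24×39 → 34×39, cost 34·24·39 = 31824; cumulative 83040
Total: 83040 scalar multiplications.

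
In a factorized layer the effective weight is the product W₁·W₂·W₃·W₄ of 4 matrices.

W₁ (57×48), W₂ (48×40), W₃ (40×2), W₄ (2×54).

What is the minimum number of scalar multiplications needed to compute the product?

Adjacent pairs: W₁W₂ = 57·48·40 = 109440; W₂W₃ = 48·40·2 = 3840; W₃W₄ = 40·2·54 = 4320.
Length 3: W₁..W₃: k=1: 0+3840+57·48·2=9312; k=2: 109440+0+57·40·2=114000 → min 9312 | W₂..W₄: k=2: 0+4320+48·40·54=108000; k=3: 3840+0+48·2·54=9024 → min 9024.
Length 4: W₁..W₄: k=1: 0+9024+57·48·54=156768; k=2: 109440+4320+57·40·54=236880; k=3: 9312+0+57·2·54=15468 → min 15468.
Optimal order: ((W₁·(W₂·W₃))·W₄) with cost 15468.

15468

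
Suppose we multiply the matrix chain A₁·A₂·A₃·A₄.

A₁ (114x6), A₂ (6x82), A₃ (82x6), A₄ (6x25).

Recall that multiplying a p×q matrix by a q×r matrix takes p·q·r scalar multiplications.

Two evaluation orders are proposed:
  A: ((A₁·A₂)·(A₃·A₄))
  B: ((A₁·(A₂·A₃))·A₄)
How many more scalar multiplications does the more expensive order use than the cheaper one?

Order A = ((A₁·A₂)·(A₃·A₄)): (A₁·A₂): 114×6 by 6×82 → 114×82, cost 114·6·82 = 56088; (A₃·A₄): 82×6 by 6×25 → 82×25, cost 82·6·25 = 12300; ((A₁·A₂)·(A₃·A₄)): 114×82 by 82×25 → 114×25, cost 114·82·25 = 233700; cumulative 302088. Total 302088.
Order B = ((A₁·(A₂·A₃))·A₄): (A₂·A₃): 6×82 by 82×6 → 6×6, cost 6·82·6 = 2952; (A₁·(A₂·A₃)): 114×6 by 6×6 → 114×6, cost 114·6·6 = 4104; cumulative 7056; ((A₁·(A₂·A₃))·A₄): 114×6 by 6×25 → 114×25, cost 114·6·25 = 17100; cumulative 24156. Total 24156.
Difference: |302088 − 24156| = 277932.

277932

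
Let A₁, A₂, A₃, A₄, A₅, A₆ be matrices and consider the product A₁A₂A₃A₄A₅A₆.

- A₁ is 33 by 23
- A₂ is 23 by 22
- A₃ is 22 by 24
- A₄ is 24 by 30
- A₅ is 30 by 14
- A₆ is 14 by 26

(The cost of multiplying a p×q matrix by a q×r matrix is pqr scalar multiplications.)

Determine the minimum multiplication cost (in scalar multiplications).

47194

Adjacent pairs: A₁A₂ = 33·23·22 = 16698; A₂A₃ = 23·22·24 = 12144; A₃A₄ = 22·24·30 = 15840; A₄A₅ = 24·30·14 = 10080; A₅A₆ = 30·14·26 = 10920.
Length 3: A₁..A₃: k=1: 0+12144+33·23·24=30360; k=2: 16698+0+33·22·24=34122 → min 30360 | A₂..A₄: k=2: 0+15840+23·22·30=31020; k=3: 12144+0+23·24·30=28704 → min 28704 | A₃..A₅: k=3: 0+10080+22·24·14=17472; k=4: 15840+0+22·30·14=25080 → min 17472 | A₄..A₆: k=4: 0+10920+24·30·26=29640; k=5: 10080+0+24·14·26=18816 → min 18816.
Length 4: A₁..A₄: k=1: 0+28704+33·23·30=51474; k=2: 16698+15840+33·22·30=54318; k=3: 30360+0+33·24·30=54120 → min 51474 | A₂..A₅: k=2: 0+17472+23·22·14=24556; k=3: 12144+10080+23·24·14=29952; k=4: 28704+0+23·30·14=38364 → min 24556 | A₃..A₆: k=3: 0+18816+22·24·26=32544; k=4: 15840+10920+22·30·26=43920; k=5: 17472+0+22·14·26=25480 → min 25480.
Length 5: A₁..A₅: k=1: 0+24556+33·23·14=35182; k=2: 16698+17472+33·22·14=44334; k=3: 30360+10080+33·24·14=51528; k=4: 51474+0+33·30·14=65334 → min 35182 | A₂..A₆: k=2: 0+25480+23·22·26=38636; k=3: 12144+18816+23·24·26=45312; k=4: 28704+10920+23·30·26=57564; k=5: 24556+0+23·14·26=32928 → min 32928.
Length 6: A₁..A₆: k=1: 0+32928+33·23·26=52662; k=2: 16698+25480+33·22·26=61054; k=3: 30360+18816+33·24·26=69768; k=4: 51474+10920+33·30·26=88134; k=5: 35182+0+33·14·26=47194 → min 47194.
Optimal order: ((A₁(A₂(A₃(A₄A₅))))A₆) with cost 47194.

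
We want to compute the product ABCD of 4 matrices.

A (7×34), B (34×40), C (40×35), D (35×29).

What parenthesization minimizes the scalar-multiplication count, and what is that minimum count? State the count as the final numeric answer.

Adjacent pairs: AB = 7·34·40 = 9520; BC = 34·40·35 = 47600; CD = 40·35·29 = 40600.
Length 3: A..C: k=1: 0+47600+7·34·35=55930; k=2: 9520+0+7·40·35=19320 → min 19320 | B..D: k=2: 0+40600+34·40·29=80040; k=3: 47600+0+34·35·29=82110 → min 80040.
Length 4: A..D: k=1: 0+80040+7·34·29=86942; k=2: 9520+40600+7·40·29=58240; k=3: 19320+0+7·35·29=26425 → min 26425.
Optimal parenthesization: (((AB)C)D) with cost 26425.

26425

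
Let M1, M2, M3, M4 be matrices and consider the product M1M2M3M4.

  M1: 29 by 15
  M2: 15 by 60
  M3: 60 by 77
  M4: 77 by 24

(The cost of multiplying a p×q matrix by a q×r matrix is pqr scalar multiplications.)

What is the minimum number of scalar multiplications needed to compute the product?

107460

Adjacent pairs: M1M2 = 29·15·60 = 26100; M2M3 = 15·60·77 = 69300; M3M4 = 60·77·24 = 110880.
Length 3: M1..M3: k=1: 0+69300+29·15·77=102795; k=2: 26100+0+29·60·77=160080 → min 102795 | M2..M4: k=2: 0+110880+15·60·24=132480; k=3: 69300+0+15·77·24=97020 → min 97020.
Length 4: M1..M4: k=1: 0+97020+29·15·24=107460; k=2: 26100+110880+29·60·24=178740; k=3: 102795+0+29·77·24=156387 → min 107460.
Optimal order: (M1((M2M3)M4)) with cost 107460.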